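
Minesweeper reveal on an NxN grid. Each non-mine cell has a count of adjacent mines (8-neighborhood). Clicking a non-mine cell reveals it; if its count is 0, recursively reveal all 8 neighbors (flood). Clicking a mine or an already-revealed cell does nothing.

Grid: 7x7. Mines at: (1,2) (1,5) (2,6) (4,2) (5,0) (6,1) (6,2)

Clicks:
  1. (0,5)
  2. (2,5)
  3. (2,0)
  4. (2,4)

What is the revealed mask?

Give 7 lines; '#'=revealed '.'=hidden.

Click 1 (0,5) count=1: revealed 1 new [(0,5)] -> total=1
Click 2 (2,5) count=2: revealed 1 new [(2,5)] -> total=2
Click 3 (2,0) count=0: revealed 10 new [(0,0) (0,1) (1,0) (1,1) (2,0) (2,1) (3,0) (3,1) (4,0) (4,1)] -> total=12
Click 4 (2,4) count=1: revealed 1 new [(2,4)] -> total=13

Answer: ##...#.
##.....
##..##.
##.....
##.....
.......
.......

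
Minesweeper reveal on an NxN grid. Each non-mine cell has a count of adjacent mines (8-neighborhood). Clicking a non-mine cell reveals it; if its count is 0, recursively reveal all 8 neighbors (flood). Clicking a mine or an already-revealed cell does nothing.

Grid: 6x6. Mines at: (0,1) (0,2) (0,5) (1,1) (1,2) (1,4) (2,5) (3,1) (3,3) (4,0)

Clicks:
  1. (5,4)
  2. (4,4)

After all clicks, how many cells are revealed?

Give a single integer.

Click 1 (5,4) count=0: revealed 12 new [(3,4) (3,5) (4,1) (4,2) (4,3) (4,4) (4,5) (5,1) (5,2) (5,3) (5,4) (5,5)] -> total=12
Click 2 (4,4) count=1: revealed 0 new [(none)] -> total=12

Answer: 12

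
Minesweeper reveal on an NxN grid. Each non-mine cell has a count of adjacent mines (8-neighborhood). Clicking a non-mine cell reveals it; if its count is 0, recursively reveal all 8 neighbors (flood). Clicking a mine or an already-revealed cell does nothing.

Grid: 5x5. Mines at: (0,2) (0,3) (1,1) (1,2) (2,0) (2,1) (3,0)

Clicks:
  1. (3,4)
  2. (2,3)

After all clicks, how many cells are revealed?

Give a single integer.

Answer: 13

Derivation:
Click 1 (3,4) count=0: revealed 13 new [(1,3) (1,4) (2,2) (2,3) (2,4) (3,1) (3,2) (3,3) (3,4) (4,1) (4,2) (4,3) (4,4)] -> total=13
Click 2 (2,3) count=1: revealed 0 new [(none)] -> total=13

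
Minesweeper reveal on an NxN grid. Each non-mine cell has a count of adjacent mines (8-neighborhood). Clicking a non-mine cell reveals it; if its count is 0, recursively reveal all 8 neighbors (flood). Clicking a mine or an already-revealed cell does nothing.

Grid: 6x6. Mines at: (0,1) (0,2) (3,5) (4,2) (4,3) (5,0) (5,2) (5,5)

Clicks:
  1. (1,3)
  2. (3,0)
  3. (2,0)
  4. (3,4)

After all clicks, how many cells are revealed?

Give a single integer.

Click 1 (1,3) count=1: revealed 1 new [(1,3)] -> total=1
Click 2 (3,0) count=0: revealed 21 new [(0,3) (0,4) (0,5) (1,0) (1,1) (1,2) (1,4) (1,5) (2,0) (2,1) (2,2) (2,3) (2,4) (2,5) (3,0) (3,1) (3,2) (3,3) (3,4) (4,0) (4,1)] -> total=22
Click 3 (2,0) count=0: revealed 0 new [(none)] -> total=22
Click 4 (3,4) count=2: revealed 0 new [(none)] -> total=22

Answer: 22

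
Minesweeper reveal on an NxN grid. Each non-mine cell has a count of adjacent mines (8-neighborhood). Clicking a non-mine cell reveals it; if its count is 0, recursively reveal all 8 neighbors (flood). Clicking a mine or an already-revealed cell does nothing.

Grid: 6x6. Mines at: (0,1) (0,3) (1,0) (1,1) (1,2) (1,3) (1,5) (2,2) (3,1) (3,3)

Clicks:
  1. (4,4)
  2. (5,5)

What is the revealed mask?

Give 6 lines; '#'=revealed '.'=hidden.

Answer: ......
......
....##
....##
######
######

Derivation:
Click 1 (4,4) count=1: revealed 1 new [(4,4)] -> total=1
Click 2 (5,5) count=0: revealed 15 new [(2,4) (2,5) (3,4) (3,5) (4,0) (4,1) (4,2) (4,3) (4,5) (5,0) (5,1) (5,2) (5,3) (5,4) (5,5)] -> total=16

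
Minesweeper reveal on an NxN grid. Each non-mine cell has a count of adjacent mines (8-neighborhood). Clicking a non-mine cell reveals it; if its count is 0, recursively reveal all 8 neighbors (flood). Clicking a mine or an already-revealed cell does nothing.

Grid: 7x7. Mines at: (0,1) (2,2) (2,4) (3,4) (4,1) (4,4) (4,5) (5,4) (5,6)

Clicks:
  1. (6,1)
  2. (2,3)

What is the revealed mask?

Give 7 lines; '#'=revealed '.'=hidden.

Click 1 (6,1) count=0: revealed 8 new [(5,0) (5,1) (5,2) (5,3) (6,0) (6,1) (6,2) (6,3)] -> total=8
Click 2 (2,3) count=3: revealed 1 new [(2,3)] -> total=9

Answer: .......
.......
...#...
.......
.......
####...
####...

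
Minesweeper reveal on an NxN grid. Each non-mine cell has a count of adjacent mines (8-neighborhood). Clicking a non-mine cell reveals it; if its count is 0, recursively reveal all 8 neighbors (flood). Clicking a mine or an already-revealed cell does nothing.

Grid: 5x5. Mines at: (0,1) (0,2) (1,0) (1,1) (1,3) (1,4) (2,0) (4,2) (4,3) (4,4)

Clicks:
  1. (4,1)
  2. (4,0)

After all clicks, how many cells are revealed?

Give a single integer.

Answer: 4

Derivation:
Click 1 (4,1) count=1: revealed 1 new [(4,1)] -> total=1
Click 2 (4,0) count=0: revealed 3 new [(3,0) (3,1) (4,0)] -> total=4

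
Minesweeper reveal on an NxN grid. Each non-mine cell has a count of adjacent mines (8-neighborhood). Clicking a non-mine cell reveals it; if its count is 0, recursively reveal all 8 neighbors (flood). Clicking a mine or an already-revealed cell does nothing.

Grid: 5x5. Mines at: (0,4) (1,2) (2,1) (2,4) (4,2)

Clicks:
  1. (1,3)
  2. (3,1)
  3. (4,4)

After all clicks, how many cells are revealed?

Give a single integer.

Click 1 (1,3) count=3: revealed 1 new [(1,3)] -> total=1
Click 2 (3,1) count=2: revealed 1 new [(3,1)] -> total=2
Click 3 (4,4) count=0: revealed 4 new [(3,3) (3,4) (4,3) (4,4)] -> total=6

Answer: 6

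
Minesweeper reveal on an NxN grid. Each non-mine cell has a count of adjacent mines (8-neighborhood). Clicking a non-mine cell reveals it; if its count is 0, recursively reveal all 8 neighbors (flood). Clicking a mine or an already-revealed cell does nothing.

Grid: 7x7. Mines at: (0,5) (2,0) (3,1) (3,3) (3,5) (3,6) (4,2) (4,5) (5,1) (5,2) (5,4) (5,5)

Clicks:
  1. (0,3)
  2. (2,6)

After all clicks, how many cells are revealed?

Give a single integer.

Answer: 15

Derivation:
Click 1 (0,3) count=0: revealed 14 new [(0,0) (0,1) (0,2) (0,3) (0,4) (1,0) (1,1) (1,2) (1,3) (1,4) (2,1) (2,2) (2,3) (2,4)] -> total=14
Click 2 (2,6) count=2: revealed 1 new [(2,6)] -> total=15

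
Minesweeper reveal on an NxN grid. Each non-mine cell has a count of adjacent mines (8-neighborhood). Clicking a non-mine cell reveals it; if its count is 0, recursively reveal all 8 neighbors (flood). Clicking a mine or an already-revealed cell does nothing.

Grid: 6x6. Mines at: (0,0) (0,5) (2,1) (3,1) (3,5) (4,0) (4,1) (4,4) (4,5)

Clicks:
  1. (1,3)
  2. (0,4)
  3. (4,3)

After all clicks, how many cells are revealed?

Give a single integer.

Answer: 15

Derivation:
Click 1 (1,3) count=0: revealed 14 new [(0,1) (0,2) (0,3) (0,4) (1,1) (1,2) (1,3) (1,4) (2,2) (2,3) (2,4) (3,2) (3,3) (3,4)] -> total=14
Click 2 (0,4) count=1: revealed 0 new [(none)] -> total=14
Click 3 (4,3) count=1: revealed 1 new [(4,3)] -> total=15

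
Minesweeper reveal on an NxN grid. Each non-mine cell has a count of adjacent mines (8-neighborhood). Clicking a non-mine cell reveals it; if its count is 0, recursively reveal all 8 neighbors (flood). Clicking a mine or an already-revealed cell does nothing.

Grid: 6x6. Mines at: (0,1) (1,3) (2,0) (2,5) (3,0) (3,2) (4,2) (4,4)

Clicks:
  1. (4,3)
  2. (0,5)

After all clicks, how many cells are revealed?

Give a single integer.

Answer: 5

Derivation:
Click 1 (4,3) count=3: revealed 1 new [(4,3)] -> total=1
Click 2 (0,5) count=0: revealed 4 new [(0,4) (0,5) (1,4) (1,5)] -> total=5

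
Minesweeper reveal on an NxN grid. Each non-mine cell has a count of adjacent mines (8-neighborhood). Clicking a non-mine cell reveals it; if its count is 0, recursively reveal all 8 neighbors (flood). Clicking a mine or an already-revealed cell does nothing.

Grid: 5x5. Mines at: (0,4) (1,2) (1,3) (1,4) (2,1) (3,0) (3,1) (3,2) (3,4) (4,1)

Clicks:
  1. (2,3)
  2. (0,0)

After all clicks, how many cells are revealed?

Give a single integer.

Click 1 (2,3) count=5: revealed 1 new [(2,3)] -> total=1
Click 2 (0,0) count=0: revealed 4 new [(0,0) (0,1) (1,0) (1,1)] -> total=5

Answer: 5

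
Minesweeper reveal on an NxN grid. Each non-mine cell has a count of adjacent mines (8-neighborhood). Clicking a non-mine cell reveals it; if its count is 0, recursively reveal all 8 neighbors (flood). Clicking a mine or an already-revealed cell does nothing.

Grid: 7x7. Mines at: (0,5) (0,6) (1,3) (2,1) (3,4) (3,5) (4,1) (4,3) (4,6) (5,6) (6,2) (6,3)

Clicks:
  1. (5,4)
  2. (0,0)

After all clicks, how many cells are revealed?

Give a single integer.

Answer: 7

Derivation:
Click 1 (5,4) count=2: revealed 1 new [(5,4)] -> total=1
Click 2 (0,0) count=0: revealed 6 new [(0,0) (0,1) (0,2) (1,0) (1,1) (1,2)] -> total=7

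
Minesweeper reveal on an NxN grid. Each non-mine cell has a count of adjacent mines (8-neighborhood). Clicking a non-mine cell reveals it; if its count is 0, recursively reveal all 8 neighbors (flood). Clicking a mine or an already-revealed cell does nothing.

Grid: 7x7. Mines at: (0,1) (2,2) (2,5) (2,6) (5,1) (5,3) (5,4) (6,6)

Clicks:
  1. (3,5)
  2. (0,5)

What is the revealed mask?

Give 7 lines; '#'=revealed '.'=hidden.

Click 1 (3,5) count=2: revealed 1 new [(3,5)] -> total=1
Click 2 (0,5) count=0: revealed 10 new [(0,2) (0,3) (0,4) (0,5) (0,6) (1,2) (1,3) (1,4) (1,5) (1,6)] -> total=11

Answer: ..#####
..#####
.......
.....#.
.......
.......
.......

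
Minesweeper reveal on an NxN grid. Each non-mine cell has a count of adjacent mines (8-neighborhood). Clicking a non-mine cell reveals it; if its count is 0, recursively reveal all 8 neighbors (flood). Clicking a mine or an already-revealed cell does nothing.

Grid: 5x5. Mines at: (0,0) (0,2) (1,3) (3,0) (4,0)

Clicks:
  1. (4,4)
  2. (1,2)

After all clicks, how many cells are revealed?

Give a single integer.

Answer: 13

Derivation:
Click 1 (4,4) count=0: revealed 12 new [(2,1) (2,2) (2,3) (2,4) (3,1) (3,2) (3,3) (3,4) (4,1) (4,2) (4,3) (4,4)] -> total=12
Click 2 (1,2) count=2: revealed 1 new [(1,2)] -> total=13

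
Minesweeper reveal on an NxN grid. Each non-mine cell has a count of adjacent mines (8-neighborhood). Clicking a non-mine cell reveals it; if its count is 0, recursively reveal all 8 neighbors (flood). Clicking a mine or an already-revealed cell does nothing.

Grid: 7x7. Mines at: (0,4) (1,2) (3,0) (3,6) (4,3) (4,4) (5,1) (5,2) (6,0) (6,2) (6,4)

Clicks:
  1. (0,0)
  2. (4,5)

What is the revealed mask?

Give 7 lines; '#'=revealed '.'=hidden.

Answer: ##.....
##.....
##.....
.......
.....#.
.......
.......

Derivation:
Click 1 (0,0) count=0: revealed 6 new [(0,0) (0,1) (1,0) (1,1) (2,0) (2,1)] -> total=6
Click 2 (4,5) count=2: revealed 1 new [(4,5)] -> total=7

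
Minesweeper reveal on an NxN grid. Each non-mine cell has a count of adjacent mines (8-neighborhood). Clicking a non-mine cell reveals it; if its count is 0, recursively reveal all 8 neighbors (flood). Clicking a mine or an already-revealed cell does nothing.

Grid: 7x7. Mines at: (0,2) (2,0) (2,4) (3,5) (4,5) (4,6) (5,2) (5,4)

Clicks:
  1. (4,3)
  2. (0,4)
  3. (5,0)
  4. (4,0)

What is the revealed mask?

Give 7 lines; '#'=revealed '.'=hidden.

Click 1 (4,3) count=2: revealed 1 new [(4,3)] -> total=1
Click 2 (0,4) count=0: revealed 10 new [(0,3) (0,4) (0,5) (0,6) (1,3) (1,4) (1,5) (1,6) (2,5) (2,6)] -> total=11
Click 3 (5,0) count=0: revealed 8 new [(3,0) (3,1) (4,0) (4,1) (5,0) (5,1) (6,0) (6,1)] -> total=19
Click 4 (4,0) count=0: revealed 0 new [(none)] -> total=19

Answer: ...####
...####
.....##
##.....
##.#...
##.....
##.....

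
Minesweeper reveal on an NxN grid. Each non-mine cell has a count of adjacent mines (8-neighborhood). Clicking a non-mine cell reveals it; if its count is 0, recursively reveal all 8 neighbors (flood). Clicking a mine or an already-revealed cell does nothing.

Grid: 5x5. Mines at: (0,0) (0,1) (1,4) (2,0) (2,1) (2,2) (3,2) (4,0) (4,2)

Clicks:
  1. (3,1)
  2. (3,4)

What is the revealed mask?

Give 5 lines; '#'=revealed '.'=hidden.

Click 1 (3,1) count=6: revealed 1 new [(3,1)] -> total=1
Click 2 (3,4) count=0: revealed 6 new [(2,3) (2,4) (3,3) (3,4) (4,3) (4,4)] -> total=7

Answer: .....
.....
...##
.#.##
...##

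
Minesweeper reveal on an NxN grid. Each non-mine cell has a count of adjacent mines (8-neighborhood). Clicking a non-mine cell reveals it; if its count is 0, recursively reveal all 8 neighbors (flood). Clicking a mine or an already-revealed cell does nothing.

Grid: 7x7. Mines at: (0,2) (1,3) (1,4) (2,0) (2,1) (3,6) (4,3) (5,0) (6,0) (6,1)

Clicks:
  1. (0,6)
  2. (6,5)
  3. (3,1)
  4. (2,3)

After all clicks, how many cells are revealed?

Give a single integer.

Click 1 (0,6) count=0: revealed 6 new [(0,5) (0,6) (1,5) (1,6) (2,5) (2,6)] -> total=6
Click 2 (6,5) count=0: revealed 13 new [(4,4) (4,5) (4,6) (5,2) (5,3) (5,4) (5,5) (5,6) (6,2) (6,3) (6,4) (6,5) (6,6)] -> total=19
Click 3 (3,1) count=2: revealed 1 new [(3,1)] -> total=20
Click 4 (2,3) count=2: revealed 1 new [(2,3)] -> total=21

Answer: 21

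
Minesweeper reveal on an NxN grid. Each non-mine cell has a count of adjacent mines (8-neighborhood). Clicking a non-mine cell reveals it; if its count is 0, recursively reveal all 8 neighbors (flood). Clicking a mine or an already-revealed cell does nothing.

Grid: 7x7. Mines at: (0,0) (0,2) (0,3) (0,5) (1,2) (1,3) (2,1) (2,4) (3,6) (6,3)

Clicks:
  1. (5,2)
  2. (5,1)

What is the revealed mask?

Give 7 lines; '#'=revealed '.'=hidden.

Click 1 (5,2) count=1: revealed 1 new [(5,2)] -> total=1
Click 2 (5,1) count=0: revealed 25 new [(3,0) (3,1) (3,2) (3,3) (3,4) (3,5) (4,0) (4,1) (4,2) (4,3) (4,4) (4,5) (4,6) (5,0) (5,1) (5,3) (5,4) (5,5) (5,6) (6,0) (6,1) (6,2) (6,4) (6,5) (6,6)] -> total=26

Answer: .......
.......
.......
######.
#######
#######
###.###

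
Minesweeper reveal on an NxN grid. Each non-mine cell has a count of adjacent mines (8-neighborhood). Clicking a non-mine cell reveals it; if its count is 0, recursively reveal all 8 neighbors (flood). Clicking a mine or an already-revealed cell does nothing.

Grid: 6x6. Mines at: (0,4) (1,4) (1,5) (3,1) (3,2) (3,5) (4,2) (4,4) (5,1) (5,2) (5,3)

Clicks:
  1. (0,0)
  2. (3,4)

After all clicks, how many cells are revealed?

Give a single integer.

Click 1 (0,0) count=0: revealed 12 new [(0,0) (0,1) (0,2) (0,3) (1,0) (1,1) (1,2) (1,3) (2,0) (2,1) (2,2) (2,3)] -> total=12
Click 2 (3,4) count=2: revealed 1 new [(3,4)] -> total=13

Answer: 13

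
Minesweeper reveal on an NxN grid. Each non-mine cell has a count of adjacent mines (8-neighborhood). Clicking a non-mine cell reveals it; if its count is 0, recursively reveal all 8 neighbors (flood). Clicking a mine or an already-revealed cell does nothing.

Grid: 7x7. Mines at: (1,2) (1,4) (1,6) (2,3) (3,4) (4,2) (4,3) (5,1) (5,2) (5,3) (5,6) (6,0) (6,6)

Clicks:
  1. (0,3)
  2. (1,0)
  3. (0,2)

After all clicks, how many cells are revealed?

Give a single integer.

Click 1 (0,3) count=2: revealed 1 new [(0,3)] -> total=1
Click 2 (1,0) count=0: revealed 10 new [(0,0) (0,1) (1,0) (1,1) (2,0) (2,1) (3,0) (3,1) (4,0) (4,1)] -> total=11
Click 3 (0,2) count=1: revealed 1 new [(0,2)] -> total=12

Answer: 12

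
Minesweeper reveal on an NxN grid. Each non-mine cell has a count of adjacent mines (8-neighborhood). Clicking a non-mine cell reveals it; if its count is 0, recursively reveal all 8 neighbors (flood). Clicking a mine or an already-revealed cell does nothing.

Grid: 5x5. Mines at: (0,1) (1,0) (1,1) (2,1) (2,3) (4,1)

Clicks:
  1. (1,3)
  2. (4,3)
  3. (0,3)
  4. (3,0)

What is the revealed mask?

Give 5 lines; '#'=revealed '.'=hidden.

Answer: ..###
..###
.....
#.###
..###

Derivation:
Click 1 (1,3) count=1: revealed 1 new [(1,3)] -> total=1
Click 2 (4,3) count=0: revealed 6 new [(3,2) (3,3) (3,4) (4,2) (4,3) (4,4)] -> total=7
Click 3 (0,3) count=0: revealed 5 new [(0,2) (0,3) (0,4) (1,2) (1,4)] -> total=12
Click 4 (3,0) count=2: revealed 1 new [(3,0)] -> total=13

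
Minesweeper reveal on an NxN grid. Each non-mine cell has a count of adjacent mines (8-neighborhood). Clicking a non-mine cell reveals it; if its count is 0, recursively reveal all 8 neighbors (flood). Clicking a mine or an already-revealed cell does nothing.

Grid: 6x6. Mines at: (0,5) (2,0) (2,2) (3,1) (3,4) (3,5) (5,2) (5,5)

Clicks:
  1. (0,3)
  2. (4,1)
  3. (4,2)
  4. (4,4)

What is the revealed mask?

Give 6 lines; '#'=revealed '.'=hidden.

Click 1 (0,3) count=0: revealed 10 new [(0,0) (0,1) (0,2) (0,3) (0,4) (1,0) (1,1) (1,2) (1,3) (1,4)] -> total=10
Click 2 (4,1) count=2: revealed 1 new [(4,1)] -> total=11
Click 3 (4,2) count=2: revealed 1 new [(4,2)] -> total=12
Click 4 (4,4) count=3: revealed 1 new [(4,4)] -> total=13

Answer: #####.
#####.
......
......
.##.#.
......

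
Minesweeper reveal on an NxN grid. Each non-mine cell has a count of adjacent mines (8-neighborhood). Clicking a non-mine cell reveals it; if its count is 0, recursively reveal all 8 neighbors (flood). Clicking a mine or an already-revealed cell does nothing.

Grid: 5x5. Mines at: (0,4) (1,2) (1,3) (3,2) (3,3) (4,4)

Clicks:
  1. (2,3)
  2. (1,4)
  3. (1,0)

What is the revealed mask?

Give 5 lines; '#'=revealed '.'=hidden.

Answer: ##...
##..#
##.#.
##...
##...

Derivation:
Click 1 (2,3) count=4: revealed 1 new [(2,3)] -> total=1
Click 2 (1,4) count=2: revealed 1 new [(1,4)] -> total=2
Click 3 (1,0) count=0: revealed 10 new [(0,0) (0,1) (1,0) (1,1) (2,0) (2,1) (3,0) (3,1) (4,0) (4,1)] -> total=12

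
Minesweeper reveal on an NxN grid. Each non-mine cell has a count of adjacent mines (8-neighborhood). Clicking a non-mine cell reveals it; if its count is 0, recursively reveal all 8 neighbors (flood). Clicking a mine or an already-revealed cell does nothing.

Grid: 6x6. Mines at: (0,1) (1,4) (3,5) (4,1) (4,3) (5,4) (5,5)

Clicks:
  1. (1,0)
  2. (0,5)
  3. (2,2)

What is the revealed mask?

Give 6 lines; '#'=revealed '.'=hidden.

Answer: .....#
####..
####..
####..
......
......

Derivation:
Click 1 (1,0) count=1: revealed 1 new [(1,0)] -> total=1
Click 2 (0,5) count=1: revealed 1 new [(0,5)] -> total=2
Click 3 (2,2) count=0: revealed 11 new [(1,1) (1,2) (1,3) (2,0) (2,1) (2,2) (2,3) (3,0) (3,1) (3,2) (3,3)] -> total=13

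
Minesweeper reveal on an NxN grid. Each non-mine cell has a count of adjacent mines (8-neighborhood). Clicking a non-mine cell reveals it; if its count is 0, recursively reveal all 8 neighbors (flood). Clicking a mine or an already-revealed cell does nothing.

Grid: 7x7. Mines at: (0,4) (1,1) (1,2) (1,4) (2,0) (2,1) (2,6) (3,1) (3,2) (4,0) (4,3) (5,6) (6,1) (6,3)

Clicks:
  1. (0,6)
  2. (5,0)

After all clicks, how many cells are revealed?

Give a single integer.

Answer: 5

Derivation:
Click 1 (0,6) count=0: revealed 4 new [(0,5) (0,6) (1,5) (1,6)] -> total=4
Click 2 (5,0) count=2: revealed 1 new [(5,0)] -> total=5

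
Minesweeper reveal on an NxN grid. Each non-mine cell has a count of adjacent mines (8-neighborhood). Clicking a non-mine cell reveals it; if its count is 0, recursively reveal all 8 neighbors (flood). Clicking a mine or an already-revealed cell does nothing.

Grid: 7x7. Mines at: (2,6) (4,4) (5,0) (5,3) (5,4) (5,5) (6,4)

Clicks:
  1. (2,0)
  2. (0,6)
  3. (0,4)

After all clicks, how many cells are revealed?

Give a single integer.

Answer: 30

Derivation:
Click 1 (2,0) count=0: revealed 30 new [(0,0) (0,1) (0,2) (0,3) (0,4) (0,5) (0,6) (1,0) (1,1) (1,2) (1,3) (1,4) (1,5) (1,6) (2,0) (2,1) (2,2) (2,3) (2,4) (2,5) (3,0) (3,1) (3,2) (3,3) (3,4) (3,5) (4,0) (4,1) (4,2) (4,3)] -> total=30
Click 2 (0,6) count=0: revealed 0 new [(none)] -> total=30
Click 3 (0,4) count=0: revealed 0 new [(none)] -> total=30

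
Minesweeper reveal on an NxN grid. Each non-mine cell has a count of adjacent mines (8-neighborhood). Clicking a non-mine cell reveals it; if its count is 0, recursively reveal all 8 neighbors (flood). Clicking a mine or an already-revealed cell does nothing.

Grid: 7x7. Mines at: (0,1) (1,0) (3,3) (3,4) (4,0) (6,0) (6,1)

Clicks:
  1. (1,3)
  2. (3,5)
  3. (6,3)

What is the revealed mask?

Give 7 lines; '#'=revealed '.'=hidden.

Answer: ..#####
..#####
..#####
.....##
..#####
..#####
..#####

Derivation:
Click 1 (1,3) count=0: revealed 32 new [(0,2) (0,3) (0,4) (0,5) (0,6) (1,2) (1,3) (1,4) (1,5) (1,6) (2,2) (2,3) (2,4) (2,5) (2,6) (3,5) (3,6) (4,2) (4,3) (4,4) (4,5) (4,6) (5,2) (5,3) (5,4) (5,5) (5,6) (6,2) (6,3) (6,4) (6,5) (6,6)] -> total=32
Click 2 (3,5) count=1: revealed 0 new [(none)] -> total=32
Click 3 (6,3) count=0: revealed 0 new [(none)] -> total=32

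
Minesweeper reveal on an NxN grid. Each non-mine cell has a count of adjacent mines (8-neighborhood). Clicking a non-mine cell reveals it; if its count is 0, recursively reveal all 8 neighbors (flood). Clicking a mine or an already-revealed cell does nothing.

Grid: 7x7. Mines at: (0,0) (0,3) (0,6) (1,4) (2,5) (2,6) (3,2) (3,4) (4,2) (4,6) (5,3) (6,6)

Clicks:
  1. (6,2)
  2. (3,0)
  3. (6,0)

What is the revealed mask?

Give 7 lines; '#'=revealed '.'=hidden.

Answer: .......
##.....
##.....
##.....
##.....
###....
###....

Derivation:
Click 1 (6,2) count=1: revealed 1 new [(6,2)] -> total=1
Click 2 (3,0) count=0: revealed 13 new [(1,0) (1,1) (2,0) (2,1) (3,0) (3,1) (4,0) (4,1) (5,0) (5,1) (5,2) (6,0) (6,1)] -> total=14
Click 3 (6,0) count=0: revealed 0 new [(none)] -> total=14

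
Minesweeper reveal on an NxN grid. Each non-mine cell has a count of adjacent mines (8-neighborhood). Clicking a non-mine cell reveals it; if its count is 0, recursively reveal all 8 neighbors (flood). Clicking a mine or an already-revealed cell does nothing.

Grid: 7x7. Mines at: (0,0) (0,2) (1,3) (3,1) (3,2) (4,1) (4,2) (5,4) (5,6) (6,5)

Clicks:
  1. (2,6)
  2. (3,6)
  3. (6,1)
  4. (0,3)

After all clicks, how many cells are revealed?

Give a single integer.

Answer: 27

Derivation:
Click 1 (2,6) count=0: revealed 18 new [(0,4) (0,5) (0,6) (1,4) (1,5) (1,6) (2,3) (2,4) (2,5) (2,6) (3,3) (3,4) (3,5) (3,6) (4,3) (4,4) (4,5) (4,6)] -> total=18
Click 2 (3,6) count=0: revealed 0 new [(none)] -> total=18
Click 3 (6,1) count=0: revealed 8 new [(5,0) (5,1) (5,2) (5,3) (6,0) (6,1) (6,2) (6,3)] -> total=26
Click 4 (0,3) count=2: revealed 1 new [(0,3)] -> total=27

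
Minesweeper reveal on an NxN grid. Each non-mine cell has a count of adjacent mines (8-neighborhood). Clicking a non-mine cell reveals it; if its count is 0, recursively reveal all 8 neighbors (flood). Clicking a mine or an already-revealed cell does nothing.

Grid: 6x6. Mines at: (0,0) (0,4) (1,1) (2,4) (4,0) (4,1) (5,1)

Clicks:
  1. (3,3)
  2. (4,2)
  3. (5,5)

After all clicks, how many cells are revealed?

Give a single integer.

Answer: 12

Derivation:
Click 1 (3,3) count=1: revealed 1 new [(3,3)] -> total=1
Click 2 (4,2) count=2: revealed 1 new [(4,2)] -> total=2
Click 3 (5,5) count=0: revealed 10 new [(3,2) (3,4) (3,5) (4,3) (4,4) (4,5) (5,2) (5,3) (5,4) (5,5)] -> total=12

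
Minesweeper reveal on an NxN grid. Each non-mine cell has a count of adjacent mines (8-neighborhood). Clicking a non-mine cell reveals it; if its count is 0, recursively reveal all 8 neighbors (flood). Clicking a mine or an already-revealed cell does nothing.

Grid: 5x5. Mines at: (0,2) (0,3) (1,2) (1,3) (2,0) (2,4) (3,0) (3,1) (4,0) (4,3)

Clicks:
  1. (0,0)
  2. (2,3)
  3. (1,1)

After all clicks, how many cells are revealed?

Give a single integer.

Click 1 (0,0) count=0: revealed 4 new [(0,0) (0,1) (1,0) (1,1)] -> total=4
Click 2 (2,3) count=3: revealed 1 new [(2,3)] -> total=5
Click 3 (1,1) count=3: revealed 0 new [(none)] -> total=5

Answer: 5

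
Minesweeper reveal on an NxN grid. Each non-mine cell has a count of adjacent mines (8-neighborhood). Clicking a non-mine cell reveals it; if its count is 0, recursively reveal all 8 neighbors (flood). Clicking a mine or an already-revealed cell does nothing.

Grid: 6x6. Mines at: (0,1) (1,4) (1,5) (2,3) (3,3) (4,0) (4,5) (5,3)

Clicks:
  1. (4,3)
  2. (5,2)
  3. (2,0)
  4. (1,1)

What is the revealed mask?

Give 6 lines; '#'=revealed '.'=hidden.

Click 1 (4,3) count=2: revealed 1 new [(4,3)] -> total=1
Click 2 (5,2) count=1: revealed 1 new [(5,2)] -> total=2
Click 3 (2,0) count=0: revealed 9 new [(1,0) (1,1) (1,2) (2,0) (2,1) (2,2) (3,0) (3,1) (3,2)] -> total=11
Click 4 (1,1) count=1: revealed 0 new [(none)] -> total=11

Answer: ......
###...
###...
###...
...#..
..#...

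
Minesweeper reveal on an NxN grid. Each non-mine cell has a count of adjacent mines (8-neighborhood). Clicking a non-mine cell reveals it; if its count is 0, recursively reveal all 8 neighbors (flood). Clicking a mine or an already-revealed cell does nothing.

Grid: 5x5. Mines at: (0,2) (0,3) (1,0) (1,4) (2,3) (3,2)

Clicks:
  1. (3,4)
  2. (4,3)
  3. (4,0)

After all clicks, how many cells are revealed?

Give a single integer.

Click 1 (3,4) count=1: revealed 1 new [(3,4)] -> total=1
Click 2 (4,3) count=1: revealed 1 new [(4,3)] -> total=2
Click 3 (4,0) count=0: revealed 6 new [(2,0) (2,1) (3,0) (3,1) (4,0) (4,1)] -> total=8

Answer: 8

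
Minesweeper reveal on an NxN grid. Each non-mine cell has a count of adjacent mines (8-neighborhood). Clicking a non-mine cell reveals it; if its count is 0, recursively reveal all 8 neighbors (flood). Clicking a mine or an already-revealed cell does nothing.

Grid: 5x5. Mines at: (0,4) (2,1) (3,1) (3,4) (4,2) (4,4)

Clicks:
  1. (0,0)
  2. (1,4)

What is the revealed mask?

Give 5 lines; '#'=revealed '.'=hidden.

Answer: ####.
#####
.....
.....
.....

Derivation:
Click 1 (0,0) count=0: revealed 8 new [(0,0) (0,1) (0,2) (0,3) (1,0) (1,1) (1,2) (1,3)] -> total=8
Click 2 (1,4) count=1: revealed 1 new [(1,4)] -> total=9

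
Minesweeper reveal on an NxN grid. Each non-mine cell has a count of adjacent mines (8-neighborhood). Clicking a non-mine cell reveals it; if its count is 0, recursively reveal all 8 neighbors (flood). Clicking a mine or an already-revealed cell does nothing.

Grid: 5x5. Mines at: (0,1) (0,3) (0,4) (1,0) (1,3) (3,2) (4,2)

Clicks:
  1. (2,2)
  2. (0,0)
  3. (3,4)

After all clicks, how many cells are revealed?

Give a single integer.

Answer: 8

Derivation:
Click 1 (2,2) count=2: revealed 1 new [(2,2)] -> total=1
Click 2 (0,0) count=2: revealed 1 new [(0,0)] -> total=2
Click 3 (3,4) count=0: revealed 6 new [(2,3) (2,4) (3,3) (3,4) (4,3) (4,4)] -> total=8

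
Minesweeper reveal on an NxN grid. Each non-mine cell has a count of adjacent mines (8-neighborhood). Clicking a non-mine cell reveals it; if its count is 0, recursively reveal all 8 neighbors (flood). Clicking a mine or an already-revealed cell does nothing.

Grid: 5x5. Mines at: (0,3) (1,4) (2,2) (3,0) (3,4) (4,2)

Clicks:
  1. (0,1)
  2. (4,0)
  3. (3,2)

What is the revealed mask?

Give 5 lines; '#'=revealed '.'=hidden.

Click 1 (0,1) count=0: revealed 8 new [(0,0) (0,1) (0,2) (1,0) (1,1) (1,2) (2,0) (2,1)] -> total=8
Click 2 (4,0) count=1: revealed 1 new [(4,0)] -> total=9
Click 3 (3,2) count=2: revealed 1 new [(3,2)] -> total=10

Answer: ###..
###..
##...
..#..
#....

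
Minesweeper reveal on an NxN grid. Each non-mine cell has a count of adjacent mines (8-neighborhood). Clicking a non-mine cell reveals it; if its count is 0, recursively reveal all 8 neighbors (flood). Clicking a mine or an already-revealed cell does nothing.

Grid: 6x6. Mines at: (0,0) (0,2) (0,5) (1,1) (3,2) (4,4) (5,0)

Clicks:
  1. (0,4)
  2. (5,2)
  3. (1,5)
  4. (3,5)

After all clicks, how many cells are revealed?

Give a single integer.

Answer: 9

Derivation:
Click 1 (0,4) count=1: revealed 1 new [(0,4)] -> total=1
Click 2 (5,2) count=0: revealed 6 new [(4,1) (4,2) (4,3) (5,1) (5,2) (5,3)] -> total=7
Click 3 (1,5) count=1: revealed 1 new [(1,5)] -> total=8
Click 4 (3,5) count=1: revealed 1 new [(3,5)] -> total=9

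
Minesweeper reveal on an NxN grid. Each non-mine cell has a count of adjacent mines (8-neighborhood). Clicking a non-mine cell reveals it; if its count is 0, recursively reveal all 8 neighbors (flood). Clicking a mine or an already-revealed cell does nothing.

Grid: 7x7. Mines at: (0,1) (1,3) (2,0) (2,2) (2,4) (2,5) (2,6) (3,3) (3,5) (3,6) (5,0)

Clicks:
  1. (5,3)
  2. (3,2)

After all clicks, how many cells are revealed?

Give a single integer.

Answer: 19

Derivation:
Click 1 (5,3) count=0: revealed 18 new [(4,1) (4,2) (4,3) (4,4) (4,5) (4,6) (5,1) (5,2) (5,3) (5,4) (5,5) (5,6) (6,1) (6,2) (6,3) (6,4) (6,5) (6,6)] -> total=18
Click 2 (3,2) count=2: revealed 1 new [(3,2)] -> total=19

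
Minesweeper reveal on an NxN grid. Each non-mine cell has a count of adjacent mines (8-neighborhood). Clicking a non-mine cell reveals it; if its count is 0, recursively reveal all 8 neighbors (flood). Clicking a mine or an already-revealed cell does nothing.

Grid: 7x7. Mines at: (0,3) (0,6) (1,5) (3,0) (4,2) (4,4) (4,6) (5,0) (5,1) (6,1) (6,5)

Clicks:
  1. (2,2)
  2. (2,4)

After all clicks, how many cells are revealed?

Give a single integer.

Answer: 17

Derivation:
Click 1 (2,2) count=0: revealed 17 new [(0,0) (0,1) (0,2) (1,0) (1,1) (1,2) (1,3) (1,4) (2,0) (2,1) (2,2) (2,3) (2,4) (3,1) (3,2) (3,3) (3,4)] -> total=17
Click 2 (2,4) count=1: revealed 0 new [(none)] -> total=17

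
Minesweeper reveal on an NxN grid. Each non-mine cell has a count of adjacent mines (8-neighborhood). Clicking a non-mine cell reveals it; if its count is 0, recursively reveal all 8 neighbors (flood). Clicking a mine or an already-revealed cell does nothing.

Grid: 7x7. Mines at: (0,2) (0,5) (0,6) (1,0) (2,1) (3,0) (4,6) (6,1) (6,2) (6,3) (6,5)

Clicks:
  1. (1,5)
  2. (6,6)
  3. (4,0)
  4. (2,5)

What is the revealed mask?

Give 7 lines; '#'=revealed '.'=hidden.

Click 1 (1,5) count=2: revealed 1 new [(1,5)] -> total=1
Click 2 (6,6) count=1: revealed 1 new [(6,6)] -> total=2
Click 3 (4,0) count=1: revealed 1 new [(4,0)] -> total=3
Click 4 (2,5) count=0: revealed 25 new [(1,2) (1,3) (1,4) (1,6) (2,2) (2,3) (2,4) (2,5) (2,6) (3,1) (3,2) (3,3) (3,4) (3,5) (3,6) (4,1) (4,2) (4,3) (4,4) (4,5) (5,1) (5,2) (5,3) (5,4) (5,5)] -> total=28

Answer: .......
..#####
..#####
.######
######.
.#####.
......#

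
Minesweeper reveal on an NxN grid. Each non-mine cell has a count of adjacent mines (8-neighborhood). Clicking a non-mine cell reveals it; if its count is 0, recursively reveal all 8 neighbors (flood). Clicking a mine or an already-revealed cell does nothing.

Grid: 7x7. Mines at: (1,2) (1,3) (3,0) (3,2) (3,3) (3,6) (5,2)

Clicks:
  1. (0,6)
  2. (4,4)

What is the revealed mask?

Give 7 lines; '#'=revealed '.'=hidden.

Click 1 (0,6) count=0: revealed 9 new [(0,4) (0,5) (0,6) (1,4) (1,5) (1,6) (2,4) (2,5) (2,6)] -> total=9
Click 2 (4,4) count=1: revealed 1 new [(4,4)] -> total=10

Answer: ....###
....###
....###
.......
....#..
.......
.......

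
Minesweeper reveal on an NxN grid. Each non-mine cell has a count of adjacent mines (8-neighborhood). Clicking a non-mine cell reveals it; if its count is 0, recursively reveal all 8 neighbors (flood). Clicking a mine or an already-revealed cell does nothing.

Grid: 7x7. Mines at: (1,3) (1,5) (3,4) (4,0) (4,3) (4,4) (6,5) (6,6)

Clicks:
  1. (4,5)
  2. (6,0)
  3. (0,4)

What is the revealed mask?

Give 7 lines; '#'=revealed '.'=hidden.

Click 1 (4,5) count=2: revealed 1 new [(4,5)] -> total=1
Click 2 (6,0) count=0: revealed 10 new [(5,0) (5,1) (5,2) (5,3) (5,4) (6,0) (6,1) (6,2) (6,3) (6,4)] -> total=11
Click 3 (0,4) count=2: revealed 1 new [(0,4)] -> total=12

Answer: ....#..
.......
.......
.......
.....#.
#####..
#####..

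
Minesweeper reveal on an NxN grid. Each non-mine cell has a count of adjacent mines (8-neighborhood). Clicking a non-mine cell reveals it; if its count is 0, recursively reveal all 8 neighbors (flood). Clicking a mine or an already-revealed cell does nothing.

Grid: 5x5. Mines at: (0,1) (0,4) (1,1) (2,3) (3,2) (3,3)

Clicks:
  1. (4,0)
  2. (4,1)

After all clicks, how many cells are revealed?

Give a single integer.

Click 1 (4,0) count=0: revealed 6 new [(2,0) (2,1) (3,0) (3,1) (4,0) (4,1)] -> total=6
Click 2 (4,1) count=1: revealed 0 new [(none)] -> total=6

Answer: 6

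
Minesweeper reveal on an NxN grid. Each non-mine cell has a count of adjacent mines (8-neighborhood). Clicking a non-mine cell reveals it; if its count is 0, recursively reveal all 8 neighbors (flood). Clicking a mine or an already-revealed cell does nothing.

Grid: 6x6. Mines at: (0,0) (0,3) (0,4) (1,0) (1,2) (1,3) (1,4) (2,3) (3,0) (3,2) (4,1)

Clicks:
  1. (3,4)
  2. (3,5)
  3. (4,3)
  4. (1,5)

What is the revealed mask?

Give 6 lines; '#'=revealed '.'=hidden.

Answer: ......
.....#
....##
...###
..####
..####

Derivation:
Click 1 (3,4) count=1: revealed 1 new [(3,4)] -> total=1
Click 2 (3,5) count=0: revealed 12 new [(2,4) (2,5) (3,3) (3,5) (4,2) (4,3) (4,4) (4,5) (5,2) (5,3) (5,4) (5,5)] -> total=13
Click 3 (4,3) count=1: revealed 0 new [(none)] -> total=13
Click 4 (1,5) count=2: revealed 1 new [(1,5)] -> total=14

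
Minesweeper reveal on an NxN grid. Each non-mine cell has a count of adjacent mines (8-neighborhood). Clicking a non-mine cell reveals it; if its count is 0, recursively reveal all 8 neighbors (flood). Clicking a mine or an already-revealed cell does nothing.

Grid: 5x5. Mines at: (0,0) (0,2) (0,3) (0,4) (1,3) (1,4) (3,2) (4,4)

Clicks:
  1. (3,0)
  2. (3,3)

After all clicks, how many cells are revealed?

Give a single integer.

Answer: 9

Derivation:
Click 1 (3,0) count=0: revealed 8 new [(1,0) (1,1) (2,0) (2,1) (3,0) (3,1) (4,0) (4,1)] -> total=8
Click 2 (3,3) count=2: revealed 1 new [(3,3)] -> total=9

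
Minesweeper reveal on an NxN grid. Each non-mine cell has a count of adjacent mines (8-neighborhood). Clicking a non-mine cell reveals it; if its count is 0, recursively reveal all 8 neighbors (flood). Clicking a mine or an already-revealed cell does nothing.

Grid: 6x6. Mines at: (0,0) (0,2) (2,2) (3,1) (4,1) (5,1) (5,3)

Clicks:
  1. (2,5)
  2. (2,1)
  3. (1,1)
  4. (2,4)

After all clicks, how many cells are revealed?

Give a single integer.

Answer: 19

Derivation:
Click 1 (2,5) count=0: revealed 17 new [(0,3) (0,4) (0,5) (1,3) (1,4) (1,5) (2,3) (2,4) (2,5) (3,3) (3,4) (3,5) (4,3) (4,4) (4,5) (5,4) (5,5)] -> total=17
Click 2 (2,1) count=2: revealed 1 new [(2,1)] -> total=18
Click 3 (1,1) count=3: revealed 1 new [(1,1)] -> total=19
Click 4 (2,4) count=0: revealed 0 new [(none)] -> total=19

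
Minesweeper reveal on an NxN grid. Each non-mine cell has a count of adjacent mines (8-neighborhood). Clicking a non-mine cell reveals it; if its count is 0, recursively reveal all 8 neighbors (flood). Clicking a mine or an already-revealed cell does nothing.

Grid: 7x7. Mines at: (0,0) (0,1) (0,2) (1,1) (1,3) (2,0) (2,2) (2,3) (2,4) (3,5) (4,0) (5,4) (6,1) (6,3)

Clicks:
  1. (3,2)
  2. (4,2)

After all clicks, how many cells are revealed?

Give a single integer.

Answer: 9

Derivation:
Click 1 (3,2) count=2: revealed 1 new [(3,2)] -> total=1
Click 2 (4,2) count=0: revealed 8 new [(3,1) (3,3) (4,1) (4,2) (4,3) (5,1) (5,2) (5,3)] -> total=9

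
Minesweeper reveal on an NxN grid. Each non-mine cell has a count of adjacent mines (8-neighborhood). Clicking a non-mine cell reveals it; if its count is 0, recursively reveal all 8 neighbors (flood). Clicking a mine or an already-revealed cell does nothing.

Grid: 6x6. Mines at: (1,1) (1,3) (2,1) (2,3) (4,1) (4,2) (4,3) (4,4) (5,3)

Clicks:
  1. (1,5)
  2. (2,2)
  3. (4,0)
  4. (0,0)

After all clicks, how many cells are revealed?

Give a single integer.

Click 1 (1,5) count=0: revealed 8 new [(0,4) (0,5) (1,4) (1,5) (2,4) (2,5) (3,4) (3,5)] -> total=8
Click 2 (2,2) count=4: revealed 1 new [(2,2)] -> total=9
Click 3 (4,0) count=1: revealed 1 new [(4,0)] -> total=10
Click 4 (0,0) count=1: revealed 1 new [(0,0)] -> total=11

Answer: 11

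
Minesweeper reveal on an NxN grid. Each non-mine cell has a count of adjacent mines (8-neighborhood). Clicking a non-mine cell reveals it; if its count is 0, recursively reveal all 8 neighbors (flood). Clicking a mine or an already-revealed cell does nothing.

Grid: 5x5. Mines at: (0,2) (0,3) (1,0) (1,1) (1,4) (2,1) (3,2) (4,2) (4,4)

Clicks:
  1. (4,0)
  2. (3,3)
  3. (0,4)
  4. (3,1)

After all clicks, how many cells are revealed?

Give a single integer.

Click 1 (4,0) count=0: revealed 4 new [(3,0) (3,1) (4,0) (4,1)] -> total=4
Click 2 (3,3) count=3: revealed 1 new [(3,3)] -> total=5
Click 3 (0,4) count=2: revealed 1 new [(0,4)] -> total=6
Click 4 (3,1) count=3: revealed 0 new [(none)] -> total=6

Answer: 6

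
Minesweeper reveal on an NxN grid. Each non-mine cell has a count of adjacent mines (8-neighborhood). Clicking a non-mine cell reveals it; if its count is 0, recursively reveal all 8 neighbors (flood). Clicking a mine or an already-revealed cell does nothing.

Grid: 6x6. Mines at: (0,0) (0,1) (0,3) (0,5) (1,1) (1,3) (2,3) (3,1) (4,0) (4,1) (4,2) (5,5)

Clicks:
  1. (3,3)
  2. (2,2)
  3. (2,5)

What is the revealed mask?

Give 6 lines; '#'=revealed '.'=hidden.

Answer: ......
....##
..#.##
...###
....##
......

Derivation:
Click 1 (3,3) count=2: revealed 1 new [(3,3)] -> total=1
Click 2 (2,2) count=4: revealed 1 new [(2,2)] -> total=2
Click 3 (2,5) count=0: revealed 8 new [(1,4) (1,5) (2,4) (2,5) (3,4) (3,5) (4,4) (4,5)] -> total=10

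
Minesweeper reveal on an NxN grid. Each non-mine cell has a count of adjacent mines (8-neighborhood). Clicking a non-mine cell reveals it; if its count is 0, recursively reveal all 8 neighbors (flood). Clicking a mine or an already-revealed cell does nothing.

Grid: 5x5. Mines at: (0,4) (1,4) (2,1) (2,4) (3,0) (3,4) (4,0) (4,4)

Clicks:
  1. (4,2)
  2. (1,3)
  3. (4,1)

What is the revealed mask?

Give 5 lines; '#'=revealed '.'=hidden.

Click 1 (4,2) count=0: revealed 6 new [(3,1) (3,2) (3,3) (4,1) (4,2) (4,3)] -> total=6
Click 2 (1,3) count=3: revealed 1 new [(1,3)] -> total=7
Click 3 (4,1) count=2: revealed 0 new [(none)] -> total=7

Answer: .....
...#.
.....
.###.
.###.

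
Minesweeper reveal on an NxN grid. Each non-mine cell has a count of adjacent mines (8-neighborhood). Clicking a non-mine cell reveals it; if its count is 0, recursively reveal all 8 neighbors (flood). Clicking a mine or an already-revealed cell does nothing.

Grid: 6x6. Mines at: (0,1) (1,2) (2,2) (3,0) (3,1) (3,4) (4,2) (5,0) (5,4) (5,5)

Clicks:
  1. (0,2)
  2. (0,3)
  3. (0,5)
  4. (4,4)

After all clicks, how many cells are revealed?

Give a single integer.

Click 1 (0,2) count=2: revealed 1 new [(0,2)] -> total=1
Click 2 (0,3) count=1: revealed 1 new [(0,3)] -> total=2
Click 3 (0,5) count=0: revealed 8 new [(0,4) (0,5) (1,3) (1,4) (1,5) (2,3) (2,4) (2,5)] -> total=10
Click 4 (4,4) count=3: revealed 1 new [(4,4)] -> total=11

Answer: 11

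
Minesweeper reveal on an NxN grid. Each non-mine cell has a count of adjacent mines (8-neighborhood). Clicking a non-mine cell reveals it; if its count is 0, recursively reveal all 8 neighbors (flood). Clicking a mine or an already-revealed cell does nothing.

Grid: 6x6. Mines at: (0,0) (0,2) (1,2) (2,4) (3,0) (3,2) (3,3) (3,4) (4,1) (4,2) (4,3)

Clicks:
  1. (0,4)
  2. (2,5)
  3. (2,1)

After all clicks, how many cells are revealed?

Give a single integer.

Answer: 8

Derivation:
Click 1 (0,4) count=0: revealed 6 new [(0,3) (0,4) (0,5) (1,3) (1,4) (1,5)] -> total=6
Click 2 (2,5) count=2: revealed 1 new [(2,5)] -> total=7
Click 3 (2,1) count=3: revealed 1 new [(2,1)] -> total=8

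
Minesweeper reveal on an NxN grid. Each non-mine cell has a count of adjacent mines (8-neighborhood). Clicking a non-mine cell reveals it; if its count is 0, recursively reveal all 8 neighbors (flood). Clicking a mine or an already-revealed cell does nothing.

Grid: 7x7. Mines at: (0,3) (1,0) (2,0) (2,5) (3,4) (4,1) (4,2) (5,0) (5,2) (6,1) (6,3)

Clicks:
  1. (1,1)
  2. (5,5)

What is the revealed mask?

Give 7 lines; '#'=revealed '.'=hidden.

Answer: .......
.#.....
.......
.....##
....###
....###
....###

Derivation:
Click 1 (1,1) count=2: revealed 1 new [(1,1)] -> total=1
Click 2 (5,5) count=0: revealed 11 new [(3,5) (3,6) (4,4) (4,5) (4,6) (5,4) (5,5) (5,6) (6,4) (6,5) (6,6)] -> total=12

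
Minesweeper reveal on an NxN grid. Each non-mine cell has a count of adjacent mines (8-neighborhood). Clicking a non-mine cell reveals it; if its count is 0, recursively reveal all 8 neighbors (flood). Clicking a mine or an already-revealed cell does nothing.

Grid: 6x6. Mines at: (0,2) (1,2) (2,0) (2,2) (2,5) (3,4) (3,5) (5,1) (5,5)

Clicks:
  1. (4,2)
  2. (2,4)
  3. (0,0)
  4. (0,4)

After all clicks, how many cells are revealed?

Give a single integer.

Click 1 (4,2) count=1: revealed 1 new [(4,2)] -> total=1
Click 2 (2,4) count=3: revealed 1 new [(2,4)] -> total=2
Click 3 (0,0) count=0: revealed 4 new [(0,0) (0,1) (1,0) (1,1)] -> total=6
Click 4 (0,4) count=0: revealed 6 new [(0,3) (0,4) (0,5) (1,3) (1,4) (1,5)] -> total=12

Answer: 12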